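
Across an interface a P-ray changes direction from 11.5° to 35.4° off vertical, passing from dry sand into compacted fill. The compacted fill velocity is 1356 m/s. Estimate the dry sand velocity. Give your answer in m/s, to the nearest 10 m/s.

470 m/s

Snell's law: sin 11.5°/V₁ = sin 35.4°/V₂.
V₁ = V₂·sin 11.5°/sin 35.4° = 1356 × 0.3442 = 466.69 m/s.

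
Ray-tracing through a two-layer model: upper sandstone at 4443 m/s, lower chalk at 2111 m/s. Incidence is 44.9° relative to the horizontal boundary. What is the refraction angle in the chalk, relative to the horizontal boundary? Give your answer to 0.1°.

70.3°

Angle from the normal: 90° − 44.9° = 45.1°.
Snell's law: sin θ₂ = (V₂/V₁)·sin θ₁ = (2111/4443)·sin 45.1° = 0.3366.
θ₂ = arcsin 0.3366 = 19.67° from the normal.
From the interface: 90° − 19.67° = 70.33°.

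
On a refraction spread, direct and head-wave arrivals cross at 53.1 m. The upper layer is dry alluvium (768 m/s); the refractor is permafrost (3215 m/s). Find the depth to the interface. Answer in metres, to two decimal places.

20.81 m

x_cross = 2h·√((V₂+V₁)/(V₂−V₁)) → h = x_cross / (2·√((V₂+V₁)/(V₂−V₁))).
√((V₂+V₁)/(V₂−V₁)) = √((3215+768)/(3215−768)) = 1.2758.
h = 53.1 / (2·1.2758) = 20.81 m.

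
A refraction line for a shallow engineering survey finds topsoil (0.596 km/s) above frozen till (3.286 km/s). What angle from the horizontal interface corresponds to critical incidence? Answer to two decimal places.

At critical incidence the refracted ray runs along the interface (θ₂ = 90°), so sin θ_c = V₁/V₂.
θ_c = arcsin(0.596/3.286) = arcsin 0.1814 = 10.45°.
Measured from the interface: 90° − 10.45° = 79.55°.

79.55°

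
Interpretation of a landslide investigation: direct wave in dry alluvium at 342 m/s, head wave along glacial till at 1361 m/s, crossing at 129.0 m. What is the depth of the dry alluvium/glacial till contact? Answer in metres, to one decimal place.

x_cross = 2h·√((V₂+V₁)/(V₂−V₁)) → h = x_cross / (2·√((V₂+V₁)/(V₂−V₁))).
√((V₂+V₁)/(V₂−V₁)) = √((1361+342)/(1361−342)) = 1.2928.
h = 129.0 / (2·1.2928) = 49.89 m.

49.9 m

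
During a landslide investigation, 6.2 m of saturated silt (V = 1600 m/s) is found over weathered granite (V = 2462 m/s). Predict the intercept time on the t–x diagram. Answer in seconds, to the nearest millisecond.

0.006 s

tᵢ = 2h·√(V₂²−V₁²)/(V₁V₂).
√(V₂²−V₁²) = √(2462²−1600²) = 1871.2 m/s.
tᵢ = 2·6.2·1871.2/(1600·2462) = 0.00589 s.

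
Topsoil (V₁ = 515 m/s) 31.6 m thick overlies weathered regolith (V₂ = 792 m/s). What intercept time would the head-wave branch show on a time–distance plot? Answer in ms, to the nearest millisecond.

93 ms

θ_c = arcsin(V₁/V₂) = arcsin(515/792) = 40.56°; cos θ_c = 0.7597.
tᵢ = 2h·cos θ_c / V₁ = 2·31.6·0.7597 / 515 = 0.09323 s.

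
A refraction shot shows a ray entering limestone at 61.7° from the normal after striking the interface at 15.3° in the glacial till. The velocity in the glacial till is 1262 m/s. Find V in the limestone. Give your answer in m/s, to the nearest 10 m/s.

4210 m/s

sin 15.3° = 0.2639; sin 61.7° = 0.8805.
V₂ = V₁·(sin θ₂/sin θ₁) = 1262·(0.8805/0.2639) = 4210.97 m/s.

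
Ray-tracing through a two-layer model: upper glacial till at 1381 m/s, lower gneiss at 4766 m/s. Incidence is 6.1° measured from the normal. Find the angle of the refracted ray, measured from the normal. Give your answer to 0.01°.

Snell's law: sin θ₂ = (V₂/V₁)·sin θ₁ = (4766/1381)·sin 6.1° = 0.3667.
θ₂ = arcsin 0.3667 = 21.51° from the normal.

21.51°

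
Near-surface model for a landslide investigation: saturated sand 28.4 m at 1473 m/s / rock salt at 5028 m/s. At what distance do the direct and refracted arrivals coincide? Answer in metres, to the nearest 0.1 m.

θ_c = arcsin(1473/5028) = 17.04°, so cos θ_c = 0.9561 and tᵢ = 2h cos θ_c/V₁ = 0.0369 s.
At crossover x/V₁ = x/V₂ + tᵢ ⇒ x = tᵢ/(1/V₁ − 1/V₂) = 0.03687/(6.7889e-04 − 1.9889e-04) = 76.81 m.

76.8 m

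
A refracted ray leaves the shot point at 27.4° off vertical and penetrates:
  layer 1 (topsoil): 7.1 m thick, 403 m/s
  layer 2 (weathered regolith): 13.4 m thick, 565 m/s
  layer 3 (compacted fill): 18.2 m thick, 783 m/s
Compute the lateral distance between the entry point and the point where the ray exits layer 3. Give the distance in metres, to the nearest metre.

51 m

p = sin θ₁/V₁ = sin 27.4°/403 = 1.1419e-03 s/m is conserved through the stack.
Layer 1: θ = 27.40°; offset = 7.1·tan 27.40° = 3.680 m.
Layer 2: sin θ = p·565 = 0.6452 → θ = 40.18°; offset = 13.4·tan 40.18° = 11.316 m.
Layer 3: sin θ = p·783 = 0.8941 → θ = 63.40°; offset = 18.2·tan 63.40° = 36.341 m.
Σ offsets = 51.337 m.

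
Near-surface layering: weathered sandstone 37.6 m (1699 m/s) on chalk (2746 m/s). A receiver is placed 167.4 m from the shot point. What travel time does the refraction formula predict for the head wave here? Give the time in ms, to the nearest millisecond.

96 ms

θ_c = arcsin(V₁/V₂) = arcsin(1699/2746) = 38.22°, cos θ_c = 0.7856.
Intercept time tᵢ = 2h cos θ_c / V₁ = 2·37.6·0.7856/1699 = 0.03477 s.
t = x/V₂ + tᵢ = 167.4/2746 + 0.03477 = 0.09573 s.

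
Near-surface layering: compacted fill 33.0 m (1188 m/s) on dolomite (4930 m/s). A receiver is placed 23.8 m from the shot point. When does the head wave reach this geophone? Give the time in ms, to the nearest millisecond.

θ_c = arcsin(V₁/V₂) = arcsin(1188/4930) = 13.94°, cos θ_c = 0.9705.
Intercept time tᵢ = 2h cos θ_c / V₁ = 2·33.0·0.9705/1188 = 0.05392 s.
t = x/V₂ + tᵢ = 23.8/4930 + 0.05392 = 0.05875 s.

59 ms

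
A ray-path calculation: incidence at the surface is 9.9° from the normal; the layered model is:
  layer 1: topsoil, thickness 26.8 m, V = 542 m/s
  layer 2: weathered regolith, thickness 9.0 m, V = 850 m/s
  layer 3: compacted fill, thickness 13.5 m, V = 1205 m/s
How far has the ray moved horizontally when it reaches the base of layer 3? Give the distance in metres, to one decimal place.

12.8 m

Apply Snell's law at each interface; in layer i the horizontal offset is hᵢ·tan θᵢ.
Layer 1: θ = 9.90°; offset = 26.8·tan 9.90° = 4.677 m.
Layer 2: sin θ = 850·sin 9.9°/542 = 0.2696, θ = 15.64°; offset = 9.0·tan 15.64° = 2.520 m.
Layer 3: sin θ = 1205·sin 9.9°/542 = 0.3822, θ = 22.47°; offset = 13.5·tan 22.47° = 5.584 m.
Total horizontal offset = 12.782 m.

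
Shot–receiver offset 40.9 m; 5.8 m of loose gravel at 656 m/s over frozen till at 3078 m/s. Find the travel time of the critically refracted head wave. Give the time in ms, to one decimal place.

θ_c = arcsin(V₁/V₂) = arcsin(656/3078) = 12.31°, cos θ_c = 0.9770.
Intercept time tᵢ = 2h cos θ_c / V₁ = 2·5.8·0.9770/656 = 0.01728 s.
t = x/V₂ + tᵢ = 40.9/3078 + 0.01728 = 0.03056 s.

30.6 ms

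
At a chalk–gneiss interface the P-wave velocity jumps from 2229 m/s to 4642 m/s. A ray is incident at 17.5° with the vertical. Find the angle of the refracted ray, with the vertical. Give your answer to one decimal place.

Snell's law: sin θ₂ = (V₂/V₁)·sin θ₁ = (4642/2229)·sin 17.5° = 0.6262.
θ₂ = arcsin 0.6262 = 38.77° from the normal.

38.8°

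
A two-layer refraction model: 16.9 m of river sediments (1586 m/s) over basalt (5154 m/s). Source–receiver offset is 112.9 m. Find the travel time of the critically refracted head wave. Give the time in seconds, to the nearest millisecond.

t = x/V₂ + 2h·√(V₂²−V₁²)/(V₁V₂).
√(V₂²−V₁²) = √(5154²−1586²) = 4903.9 m/s; delay term = 2·16.9·4903.9/(1586·5154) = 0.02028 s.
t = 112.9/5154 + 0.02028 = 0.04218 s.

0.042 s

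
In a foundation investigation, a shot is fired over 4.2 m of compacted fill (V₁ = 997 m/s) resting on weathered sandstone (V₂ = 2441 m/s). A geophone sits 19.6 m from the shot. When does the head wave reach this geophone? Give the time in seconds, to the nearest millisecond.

0.016 s

t = x/V₂ + 2h·√(V₂²−V₁²)/(V₁V₂).
√(V₂²−V₁²) = √(2441²−997²) = 2228.1 m/s; delay term = 2·4.2·2228.1/(997·2441) = 0.00769 s.
t = 19.6/2441 + 0.00769 = 0.01572 s.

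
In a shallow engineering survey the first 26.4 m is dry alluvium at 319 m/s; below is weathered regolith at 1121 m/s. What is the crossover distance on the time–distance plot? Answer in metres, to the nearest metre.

71 m

θ_c = arcsin(319/1121) = 16.53°, so cos θ_c = 0.9587 and tᵢ = 2h cos θ_c/V₁ = 0.1587 s.
At crossover x/V₁ = x/V₂ + tᵢ ⇒ x = tᵢ/(1/V₁ − 1/V₂) = 0.15867/(3.1348e-03 − 8.9206e-04) = 70.75 m.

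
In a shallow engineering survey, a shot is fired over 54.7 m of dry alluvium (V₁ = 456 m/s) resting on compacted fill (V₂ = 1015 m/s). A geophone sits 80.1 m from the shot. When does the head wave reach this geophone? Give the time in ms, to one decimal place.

t = x/V₂ + 2h·√(V₂²−V₁²)/(V₁V₂).
√(V₂²−V₁²) = √(1015²−456²) = 906.8 m/s; delay term = 2·54.7·906.8/(456·1015) = 0.21434 s.
t = 80.1/1015 + 0.21434 = 0.29325 s.

293.3 ms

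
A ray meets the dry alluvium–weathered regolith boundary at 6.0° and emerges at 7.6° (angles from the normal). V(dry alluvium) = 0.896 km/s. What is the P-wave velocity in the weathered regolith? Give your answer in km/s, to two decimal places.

sin 6.0° = 0.1045; sin 7.6° = 0.1323.
V₂ = V₁·(sin θ₂/sin θ₁) = 0.896·(0.1323/0.1045) = 1.13 km/s.

1.13 km/s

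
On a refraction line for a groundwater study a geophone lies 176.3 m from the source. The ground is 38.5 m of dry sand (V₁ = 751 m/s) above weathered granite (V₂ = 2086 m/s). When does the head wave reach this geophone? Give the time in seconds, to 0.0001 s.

0.1802 s

θ_c = arcsin(V₁/V₂) = arcsin(751/2086) = 21.10°, cos θ_c = 0.9329.
Intercept time tᵢ = 2h cos θ_c / V₁ = 2·38.5·0.9329/751 = 0.09565 s.
t = x/V₂ + tᵢ = 176.3/2086 + 0.09565 = 0.18017 s.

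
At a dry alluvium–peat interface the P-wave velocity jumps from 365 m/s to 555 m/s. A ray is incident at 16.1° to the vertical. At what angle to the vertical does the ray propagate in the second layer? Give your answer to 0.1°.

24.9°

Snell's law: sin θ₂ = (V₂/V₁)·sin θ₁ = (555/365)·sin 16.1° = 0.4217.
θ₂ = arcsin 0.4217 = 24.94° from the normal.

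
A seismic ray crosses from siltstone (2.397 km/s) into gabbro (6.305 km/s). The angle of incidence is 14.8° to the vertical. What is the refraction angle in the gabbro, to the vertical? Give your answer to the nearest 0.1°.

Snell's law: sin θ₂ = (V₂/V₁)·sin θ₁ = (6.305/2.397)·sin 14.8° = 0.6719.
θ₂ = sin⁻¹(0.6719) = 42.22° (from vertical).

42.2°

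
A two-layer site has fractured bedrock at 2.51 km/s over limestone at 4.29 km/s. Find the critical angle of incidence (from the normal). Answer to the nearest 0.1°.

At critical incidence the refracted ray runs along the interface (θ₂ = 90°), so sin θ_c = V₁/V₂.
θ_c = arcsin(2.51/4.29) = arcsin 0.5851 = 35.81°.

35.8°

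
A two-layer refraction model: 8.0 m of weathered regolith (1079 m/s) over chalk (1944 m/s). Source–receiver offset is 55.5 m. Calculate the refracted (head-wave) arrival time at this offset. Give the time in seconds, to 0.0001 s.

θ_c = arcsin(V₁/V₂) = arcsin(1079/1944) = 33.71°, cos θ_c = 0.8318.
Intercept time tᵢ = 2h cos θ_c / V₁ = 2·8.0·0.8318/1079 = 0.01233 s.
t = x/V₂ + tᵢ = 55.5/1944 + 0.01233 = 0.04088 s.

0.0409 s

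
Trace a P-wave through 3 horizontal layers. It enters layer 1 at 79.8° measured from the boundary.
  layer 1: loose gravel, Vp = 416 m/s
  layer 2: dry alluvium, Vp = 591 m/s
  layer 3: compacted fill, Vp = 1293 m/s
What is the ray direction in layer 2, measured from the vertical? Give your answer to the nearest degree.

From the normal: θ₁ = 90° − 79.8° = 10.2°.
Ray parameter p = sin 10.2° / 416 = 4.2568e-04 s/m.
sin θ_2 = p·V_2 = 4.2568e-04 × 591 = 0.2516.
θ_2 = 14.57° from the vertical.

15°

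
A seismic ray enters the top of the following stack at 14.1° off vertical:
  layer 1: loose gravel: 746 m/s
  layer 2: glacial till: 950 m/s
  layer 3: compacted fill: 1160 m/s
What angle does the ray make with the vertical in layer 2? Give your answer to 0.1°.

18.1°

Ray parameter p = sin 14.1° / 746 = 3.2656e-04 s/m.
sin θ_2 = p·V_2 = 3.2656e-04 × 950 = 0.3102.
θ_2 = 18.07° from the vertical.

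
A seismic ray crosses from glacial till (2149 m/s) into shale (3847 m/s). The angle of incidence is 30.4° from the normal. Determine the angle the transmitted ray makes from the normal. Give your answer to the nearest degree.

65°

Snell's law: sin θ₂ = (V₂/V₁)·sin θ₁ = (3847/2149)·sin 30.4° = 0.9059.
θ₂ = sin⁻¹(0.9059) = 64.94° (from vertical).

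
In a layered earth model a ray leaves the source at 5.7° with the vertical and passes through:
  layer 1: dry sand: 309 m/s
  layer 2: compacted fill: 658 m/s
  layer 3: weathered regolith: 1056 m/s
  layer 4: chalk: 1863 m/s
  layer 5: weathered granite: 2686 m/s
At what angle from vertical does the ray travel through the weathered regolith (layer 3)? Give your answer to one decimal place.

Snell's law across each interface conserves sin θ / V, so sin θ_3 = V_3·sin θ₁/V₁.
sin θ_3 = 1056 × sin 5.7° / 309 = 0.3394.
θ_3 = 19.84° from the vertical.

19.8°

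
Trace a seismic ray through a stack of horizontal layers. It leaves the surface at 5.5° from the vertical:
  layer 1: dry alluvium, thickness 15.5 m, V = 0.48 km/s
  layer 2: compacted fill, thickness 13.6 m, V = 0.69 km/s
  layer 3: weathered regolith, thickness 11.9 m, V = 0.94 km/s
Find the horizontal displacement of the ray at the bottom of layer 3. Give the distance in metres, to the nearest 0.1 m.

Ray parameter p = sin 5.5° / 0.48 km/s = 1.9968e-01 s/km.
Layer 1: θ = 5.50°; offset = 15.5·tan 5.50° = 1.492 m.
Layer 2: sin θ = p·0.69 = 0.1378 → θ = 7.92°; offset = 13.6·tan 7.92° = 1.892 m.
Layer 3: sin θ = p·0.94 = 0.1877 → θ = 10.82°; offset = 11.9·tan 10.82° = 2.274 m.
Summing the layer offsets gives 5.658 m.

5.7 m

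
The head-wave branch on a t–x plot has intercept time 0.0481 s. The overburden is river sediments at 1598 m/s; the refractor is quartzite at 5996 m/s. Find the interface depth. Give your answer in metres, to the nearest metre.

40 m

h = tᵢ·V₁·V₂ / (2·√(V₂²−V₁²)).
√(V₂²−V₁²) = √(5996² − 1598²) = 5779.1 m/s.
h = 0.0481 s × 1598 × 5996 / (2 × 5779.1) = 39.87 m.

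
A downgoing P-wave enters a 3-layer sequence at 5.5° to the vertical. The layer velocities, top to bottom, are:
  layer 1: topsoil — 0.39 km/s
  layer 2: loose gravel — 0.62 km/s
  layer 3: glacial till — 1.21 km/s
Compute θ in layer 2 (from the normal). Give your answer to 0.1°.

Snell's law across each interface conserves sin θ / V, so sin θ_2 = V_2·sin θ₁/V₁.
sin θ_2 = 0.62 × sin 5.5° / 0.39 = 0.1524.
θ_2 = 8.76° from the vertical.

8.8°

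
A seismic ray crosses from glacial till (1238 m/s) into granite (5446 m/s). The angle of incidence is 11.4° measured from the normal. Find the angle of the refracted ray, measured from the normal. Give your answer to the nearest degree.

sin θ₁/V₁ = sin θ₂/V₂ ⇒ sin θ₂ = 5446·sin 11.4°/1238 = 5446·0.1977/1238 = 0.8695.
θ₂ = sin⁻¹(0.8695) = 60.40° (from vertical).

60°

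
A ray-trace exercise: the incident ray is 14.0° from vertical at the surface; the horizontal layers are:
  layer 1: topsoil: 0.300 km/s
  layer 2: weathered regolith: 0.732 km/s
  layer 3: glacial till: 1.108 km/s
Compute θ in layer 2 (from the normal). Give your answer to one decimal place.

Snell's law across each interface conserves sin θ / V, so sin θ_2 = V_2·sin θ₁/V₁.
sin θ_2 = 0.732 × sin 14.0° / 0.300 = 0.5903.
θ_2 = arcsin 0.5903 = 36.18°.

36.2°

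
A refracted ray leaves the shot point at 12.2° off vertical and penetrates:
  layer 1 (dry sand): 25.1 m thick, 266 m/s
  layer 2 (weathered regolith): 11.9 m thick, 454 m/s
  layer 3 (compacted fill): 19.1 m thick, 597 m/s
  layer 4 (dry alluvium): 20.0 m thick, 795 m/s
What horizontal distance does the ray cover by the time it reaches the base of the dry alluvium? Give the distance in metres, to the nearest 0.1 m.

Ray parameter p = sin 12.2° / 266 m/s = 7.9445e-04 s/m.
Layer 1: θ = 12.20°; offset = 25.1·tan 12.20° = 5.427 m.
Layer 2: sin θ = p·454 = 0.3607 → θ = 21.14°; offset = 11.9·tan 21.14° = 4.602 m.
Layer 3: sin θ = p·597 = 0.4743 → θ = 28.31°; offset = 19.1·tan 28.31° = 10.290 m.
Layer 4: sin θ = p·795 = 0.6316 → θ = 39.17°; offset = 20.0·tan 39.17° = 16.293 m.
Summing the layer offsets gives 36.611 m.

36.6 m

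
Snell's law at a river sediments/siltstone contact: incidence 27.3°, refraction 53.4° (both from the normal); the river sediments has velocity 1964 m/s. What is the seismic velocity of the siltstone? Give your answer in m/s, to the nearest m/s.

3438 m/s

Snell's law: sin 27.3°/V₁ = sin 53.4°/V₂.
V₂ = V₁·sin 53.4°/sin 27.3° = 1964 × 1.7504 = 3437.77 m/s.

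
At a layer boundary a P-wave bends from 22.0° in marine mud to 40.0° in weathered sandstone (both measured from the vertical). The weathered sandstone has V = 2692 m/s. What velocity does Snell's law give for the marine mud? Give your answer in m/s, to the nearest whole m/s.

1569 m/s

sin 22.0° = 0.3746; sin 40.0° = 0.6428.
V₁ = V₂·(sin θ₁/sin θ₂) = 2692·(0.3746/0.6428) = 1568.86 m/s.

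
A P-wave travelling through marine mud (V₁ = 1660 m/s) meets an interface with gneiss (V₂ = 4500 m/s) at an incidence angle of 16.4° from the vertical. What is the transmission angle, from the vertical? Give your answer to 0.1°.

49.9°

sin θ₁/V₁ = sin θ₂/V₂ ⇒ sin θ₂ = 4500·sin 16.4°/1660 = 4500·0.2823/1660 = 0.7654.
θ₂ = sin⁻¹(0.7654) = 49.94° (from vertical).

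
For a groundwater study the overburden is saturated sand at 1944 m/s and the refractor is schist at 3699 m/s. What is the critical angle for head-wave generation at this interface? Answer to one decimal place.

31.7°

At critical incidence the refracted ray runs along the interface (θ₂ = 90°), so sin θ_c = V₁/V₂.
θ_c = arcsin(1944/3699) = arcsin 0.5255 = 31.71°.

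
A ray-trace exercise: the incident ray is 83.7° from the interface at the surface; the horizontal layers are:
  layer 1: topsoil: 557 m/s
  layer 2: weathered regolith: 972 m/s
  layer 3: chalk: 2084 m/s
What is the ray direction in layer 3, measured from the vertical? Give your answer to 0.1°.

From the normal: θ₁ = 90° − 83.7° = 6.3°.
Ray parameter p = sin 6.3° / 557 = 1.9701e-04 s/m.
sin θ_3 = p·V_3 = 1.9701e-04 × 2084 = 0.4106.
θ_3 = 24.24° from the vertical.

24.2°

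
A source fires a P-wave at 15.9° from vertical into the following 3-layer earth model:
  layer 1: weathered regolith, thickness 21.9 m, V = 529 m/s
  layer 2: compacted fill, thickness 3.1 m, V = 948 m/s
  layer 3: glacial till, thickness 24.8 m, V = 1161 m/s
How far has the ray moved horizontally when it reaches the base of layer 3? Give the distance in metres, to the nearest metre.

Ray parameter p = sin 15.9° / 529 m/s = 5.1788e-04 s/m.
Layer 1: θ = 15.90°; offset = 21.9·tan 15.90° = 6.238 m.
Layer 2: sin θ = p·948 = 0.4910 → θ = 29.40°; offset = 3.1·tan 29.40° = 1.747 m.
Layer 3: sin θ = p·1161 = 0.6013 → θ = 36.96°; offset = 24.8·tan 36.96° = 18.661 m.
Σ offsets = 26.647 m.

27 m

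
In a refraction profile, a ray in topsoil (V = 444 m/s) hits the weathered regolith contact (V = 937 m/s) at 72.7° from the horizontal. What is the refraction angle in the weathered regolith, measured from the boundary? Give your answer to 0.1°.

Angle from the normal: 90° − 72.7° = 17.3°.
sin θ₁/V₁ = sin θ₂/V₂ ⇒ sin θ₂ = 937·sin 17.3°/444 = 937·0.2974/444 = 0.6276.
θ₂ = sin⁻¹(0.6276) = 38.87° (from vertical).
From the interface: 90° − 38.87° = 51.13°.

51.1°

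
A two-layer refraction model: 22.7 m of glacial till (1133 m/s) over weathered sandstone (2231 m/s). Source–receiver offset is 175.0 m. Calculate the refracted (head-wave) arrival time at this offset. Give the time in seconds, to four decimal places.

0.1130 s

t = x/V₂ + 2h·√(V₂²−V₁²)/(V₁V₂).
√(V₂²−V₁²) = √(2231²−1133²) = 1921.9 m/s; delay term = 2·22.7·1921.9/(1133·2231) = 0.03452 s.
t = 175.0/2231 + 0.03452 = 0.11296 s.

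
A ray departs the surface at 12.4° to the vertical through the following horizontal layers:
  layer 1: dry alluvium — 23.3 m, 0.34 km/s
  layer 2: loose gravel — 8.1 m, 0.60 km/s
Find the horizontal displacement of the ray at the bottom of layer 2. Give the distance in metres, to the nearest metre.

8 m

Ray parameter p = sin 12.4° / 0.34 km/s = 6.3157e-01 s/km.
Layer 1: θ = 12.40°; offset = 23.3·tan 12.40° = 5.123 m.
Layer 2: sin θ = p·0.60 = 0.3789 → θ = 22.27°; offset = 8.1·tan 22.27° = 3.317 m.
Σ offsets = 8.440 m.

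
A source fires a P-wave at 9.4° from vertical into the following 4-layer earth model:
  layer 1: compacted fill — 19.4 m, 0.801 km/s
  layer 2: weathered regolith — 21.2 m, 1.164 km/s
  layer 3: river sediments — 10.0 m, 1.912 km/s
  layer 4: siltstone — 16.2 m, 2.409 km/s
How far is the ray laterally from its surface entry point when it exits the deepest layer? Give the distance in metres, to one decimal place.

Apply Snell's law at each interface; in layer i the horizontal offset is hᵢ·tan θᵢ.
Layer 1: θ = 9.40°; offset = 19.4·tan 9.40° = 3.212 m.
Layer 2: sin θ = 1.164·sin 9.4°/0.801 = 0.2373, θ = 13.73°; offset = 21.2·tan 13.73° = 5.180 m.
Layer 3: sin θ = 1.912·sin 9.4°/0.801 = 0.3899, θ = 22.95°; offset = 10.0·tan 22.95° = 4.234 m.
Layer 4: sin θ = 2.409·sin 9.4°/0.801 = 0.4912, θ = 29.42°; offset = 16.2·tan 29.42° = 9.136 m.
Summing the layer offsets gives 21.760 m.

21.8 m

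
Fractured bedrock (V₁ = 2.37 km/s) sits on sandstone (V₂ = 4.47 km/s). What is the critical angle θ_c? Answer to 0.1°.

At critical incidence the refracted ray runs along the interface (θ₂ = 90°), so sin θ_c = V₁/V₂.
θ_c = arcsin(2.37/4.47) = arcsin 0.5302 = 32.02°.

32.0°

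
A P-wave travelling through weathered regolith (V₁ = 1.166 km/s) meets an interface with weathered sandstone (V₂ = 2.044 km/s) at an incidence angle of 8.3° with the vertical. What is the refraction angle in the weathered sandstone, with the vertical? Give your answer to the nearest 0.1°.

Snell's law: sin θ₂ = (V₂/V₁)·sin θ₁ = (2.044/1.166)·sin 8.3° = 0.2531.
θ₂ = arcsin 0.2531 = 14.66° from the normal.

14.7°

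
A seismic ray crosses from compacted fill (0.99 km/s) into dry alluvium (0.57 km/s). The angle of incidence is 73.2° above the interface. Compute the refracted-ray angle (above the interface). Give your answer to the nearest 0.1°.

Angle from the normal: 90° − 73.2° = 16.8°.
sin θ₁/V₁ = sin θ₂/V₂ ⇒ sin θ₂ = 0.57·sin 16.8°/0.99 = 0.57·0.2890/0.99 = 0.1664.
θ₂ = sin⁻¹(0.1664) = 9.58° (from vertical).
From the interface: 90° − 9.58° = 80.42°.

80.4°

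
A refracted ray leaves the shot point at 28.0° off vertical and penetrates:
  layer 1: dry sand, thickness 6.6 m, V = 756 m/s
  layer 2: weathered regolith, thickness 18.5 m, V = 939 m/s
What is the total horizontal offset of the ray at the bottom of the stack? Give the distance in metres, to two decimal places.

p = sin θ₁/V₁ = sin 28.0°/756 = 6.2099e-04 s/m is conserved through the stack.
Layer 1: θ = 28.00°; offset = 6.6·tan 28.00° = 3.5093 m.
Layer 2: sin θ = p·939 = 0.5831 → θ = 35.67°; offset = 18.5·tan 35.67° = 13.2788 m.
Summing the layer offsets gives 16.7881 m.

16.79 m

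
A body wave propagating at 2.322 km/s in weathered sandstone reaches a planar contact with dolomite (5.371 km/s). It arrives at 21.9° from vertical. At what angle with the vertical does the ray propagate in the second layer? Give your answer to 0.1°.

59.6°

Snell's law: sin θ₂ = (V₂/V₁)·sin θ₁ = (5.371/2.322)·sin 21.9° = 0.8628.
θ₂ = arcsin 0.8628 = 59.63° from the normal.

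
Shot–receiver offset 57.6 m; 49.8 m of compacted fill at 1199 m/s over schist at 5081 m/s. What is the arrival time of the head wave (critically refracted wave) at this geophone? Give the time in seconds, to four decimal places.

0.0921 s

t = x/V₂ + 2h·√(V₂²−V₁²)/(V₁V₂).
√(V₂²−V₁²) = √(5081²−1199²) = 4937.5 m/s; delay term = 2·49.8·4937.5/(1199·5081) = 0.08072 s.
t = 57.6/5081 + 0.08072 = 0.09206 s.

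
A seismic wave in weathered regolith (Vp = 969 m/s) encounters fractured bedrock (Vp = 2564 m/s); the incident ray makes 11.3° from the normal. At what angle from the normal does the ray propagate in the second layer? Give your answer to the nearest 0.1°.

31.2°

sin θ₁/V₁ = sin θ₂/V₂ ⇒ sin θ₂ = 2564·sin 11.3°/969 = 2564·0.1959/969 = 0.5185.
θ₂ = sin⁻¹(0.5185) = 31.23° (from vertical).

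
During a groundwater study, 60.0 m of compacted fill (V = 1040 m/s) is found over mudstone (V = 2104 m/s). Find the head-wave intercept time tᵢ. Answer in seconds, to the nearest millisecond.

0.100 s

θ_c = arcsin(V₁/V₂) = arcsin(1040/2104) = 29.62°; cos θ_c = 0.8693.
tᵢ = 2h·cos θ_c / V₁ = 2·60.0·0.8693 / 1040 = 0.10030 s.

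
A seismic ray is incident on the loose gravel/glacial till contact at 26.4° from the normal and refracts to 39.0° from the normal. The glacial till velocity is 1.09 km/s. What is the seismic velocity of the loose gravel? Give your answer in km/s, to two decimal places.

sin 26.4° = 0.4446; sin 39.0° = 0.6293.
V₁ = V₂·(sin θ₁/sin θ₂) = 1.09·(0.4446/0.6293) = 0.77 km/s.

0.77 km/s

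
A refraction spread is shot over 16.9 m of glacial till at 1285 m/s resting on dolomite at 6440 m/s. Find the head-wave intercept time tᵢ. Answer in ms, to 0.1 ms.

θ_c = arcsin(V₁/V₂) = arcsin(1285/6440) = 11.51°; cos θ_c = 0.9799.
tᵢ = 2h·cos θ_c / V₁ = 2·16.9·0.9799 / 1285 = 0.02577 s.

25.8 ms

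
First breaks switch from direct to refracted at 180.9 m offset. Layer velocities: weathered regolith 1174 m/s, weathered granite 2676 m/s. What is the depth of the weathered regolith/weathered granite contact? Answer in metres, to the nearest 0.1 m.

56.5 m

h = (x_cross/2)·√((V₂−V₁)/(V₂+V₁)).
(V₂−V₁)/(V₂+V₁) = (2676−1174)/(2676+1174) = 0.3901; √ = 0.6246.
h = (180.9/2)·0.6246 = 56.50 m.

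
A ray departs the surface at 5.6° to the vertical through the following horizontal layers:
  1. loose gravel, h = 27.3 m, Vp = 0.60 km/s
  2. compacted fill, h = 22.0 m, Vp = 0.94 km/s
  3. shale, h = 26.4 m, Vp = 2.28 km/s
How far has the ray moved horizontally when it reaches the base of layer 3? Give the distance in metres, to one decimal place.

Ray parameter p = sin 5.6° / 0.60 km/s = 1.6264e-01 s/km.
Layer 1: θ = 5.60°; offset = 27.3·tan 5.60° = 2.677 m.
Layer 2: sin θ = p·0.94 = 0.1529 → θ = 8.79°; offset = 22.0·tan 8.79° = 3.403 m.
Layer 3: sin θ = p·2.28 = 0.3708 → θ = 21.77°; offset = 26.4·tan 21.77° = 10.541 m.
Summing the layer offsets gives 16.621 m.

16.6 m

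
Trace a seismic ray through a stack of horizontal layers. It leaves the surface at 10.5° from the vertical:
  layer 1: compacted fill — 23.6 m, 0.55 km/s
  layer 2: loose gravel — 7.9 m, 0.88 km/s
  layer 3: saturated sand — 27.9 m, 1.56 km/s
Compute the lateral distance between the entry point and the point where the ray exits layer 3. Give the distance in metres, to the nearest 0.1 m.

23.6 m

Apply Snell's law at each interface; in layer i the horizontal offset is hᵢ·tan θᵢ.
Layer 1: θ = 10.50°; offset = 23.6·tan 10.50° = 4.374 m.
Layer 2: sin θ = 0.88·sin 10.5°/0.55 = 0.2916, θ = 16.95°; offset = 7.9·tan 16.95° = 2.408 m.
Layer 3: sin θ = 1.56·sin 10.5°/0.55 = 0.5169, θ = 31.12°; offset = 27.9·tan 31.12° = 16.846 m.
Total horizontal offset = 23.628 m.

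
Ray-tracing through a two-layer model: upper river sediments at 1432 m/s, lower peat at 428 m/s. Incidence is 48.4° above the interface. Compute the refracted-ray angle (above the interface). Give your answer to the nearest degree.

Convert to the normal: θ₁ = 90° − 48.4° = 41.6°.
sin θ₁/V₁ = sin θ₂/V₂ ⇒ sin θ₂ = 428·sin 41.6°/1432 = 428·0.6639/1432 = 0.1984.
θ₂ = arcsin 0.1984 = 11.45° from the normal.
From the interface: 90° − 11.45° = 78.55°.

79°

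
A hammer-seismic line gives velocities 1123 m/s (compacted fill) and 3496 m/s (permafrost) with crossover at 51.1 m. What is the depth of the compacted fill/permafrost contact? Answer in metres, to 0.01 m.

h = (x_cross/2)·√((V₂−V₁)/(V₂+V₁)).
(V₂−V₁)/(V₂+V₁) = (3496−1123)/(3496+1123) = 0.5137; √ = 0.7168.
h = (51.1/2)·0.7168 = 18.31 m.

18.31 m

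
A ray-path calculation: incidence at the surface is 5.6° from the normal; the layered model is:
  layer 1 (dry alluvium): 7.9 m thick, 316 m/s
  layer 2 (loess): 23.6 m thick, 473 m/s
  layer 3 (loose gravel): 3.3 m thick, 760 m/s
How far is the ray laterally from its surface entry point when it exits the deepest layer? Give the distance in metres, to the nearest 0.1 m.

5.1 m

Apply Snell's law at each interface; in layer i the horizontal offset is hᵢ·tan θᵢ.
Layer 1: θ = 5.60°; offset = 7.9·tan 5.60° = 0.775 m.
Layer 2: sin θ = 473·sin 5.6°/316 = 0.1461, θ = 8.40°; offset = 23.6·tan 8.40° = 3.485 m.
Layer 3: sin θ = 760·sin 5.6°/316 = 0.2347, θ = 13.57°; offset = 3.3·tan 13.57° = 0.797 m.
Σ offsets = 5.056 m.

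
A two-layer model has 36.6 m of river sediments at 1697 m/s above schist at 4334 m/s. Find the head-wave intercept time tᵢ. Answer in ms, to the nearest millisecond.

θ_c = arcsin(V₁/V₂) = arcsin(1697/4334) = 23.05°; cos θ_c = 0.9202.
tᵢ = 2h·cos θ_c / V₁ = 2·36.6·0.9202 / 1697 = 0.03969 s.

40 ms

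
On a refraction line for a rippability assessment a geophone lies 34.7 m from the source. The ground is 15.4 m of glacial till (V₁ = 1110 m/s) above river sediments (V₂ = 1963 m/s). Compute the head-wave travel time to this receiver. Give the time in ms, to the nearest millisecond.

t = x/V₂ + 2h·√(V₂²−V₁²)/(V₁V₂).
√(V₂²−V₁²) = √(1963²−1110²) = 1619.0 m/s; delay term = 2·15.4·1619.0/(1110·1963) = 0.02289 s.
t = 34.7/1963 + 0.02289 = 0.04056 s.

41 ms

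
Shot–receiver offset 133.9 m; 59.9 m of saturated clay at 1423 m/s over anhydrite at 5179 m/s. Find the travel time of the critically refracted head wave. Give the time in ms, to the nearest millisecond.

107 ms

θ_c = arcsin(V₁/V₂) = arcsin(1423/5179) = 15.95°, cos θ_c = 0.9615.
Intercept time tᵢ = 2h cos θ_c / V₁ = 2·59.9·0.9615/1423 = 0.08095 s.
t = x/V₂ + tᵢ = 133.9/5179 + 0.08095 = 0.10680 s.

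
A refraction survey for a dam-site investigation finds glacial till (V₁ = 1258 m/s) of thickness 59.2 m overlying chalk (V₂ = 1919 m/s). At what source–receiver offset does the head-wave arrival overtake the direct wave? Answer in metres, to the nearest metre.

x_cross = 2h·√((V₂+V₁)/(V₂−V₁)).
(V₂+V₁)/(V₂−V₁) = (1919+1258)/(1919−1258) = 4.8064; √ = 2.1923.
x_cross = 2·59.2·2.1923 = 259.57 m.

260 m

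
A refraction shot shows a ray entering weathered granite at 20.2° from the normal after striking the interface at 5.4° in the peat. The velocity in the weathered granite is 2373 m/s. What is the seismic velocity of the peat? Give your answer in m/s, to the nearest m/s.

647 m/s

sin 5.4° = 0.0941; sin 20.2° = 0.3453.
V₁ = V₂·(sin θ₁/sin θ₂) = 2373·(0.0941/0.3453) = 646.74 m/s.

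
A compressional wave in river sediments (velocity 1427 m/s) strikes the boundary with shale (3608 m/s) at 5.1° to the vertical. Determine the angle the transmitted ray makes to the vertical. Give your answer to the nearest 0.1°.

Snell's law: sin θ₂ = (V₂/V₁)·sin θ₁ = (3608/1427)·sin 5.1° = 0.2248.
θ₂ = sin⁻¹(0.2248) = 12.99° (from vertical).

13.0°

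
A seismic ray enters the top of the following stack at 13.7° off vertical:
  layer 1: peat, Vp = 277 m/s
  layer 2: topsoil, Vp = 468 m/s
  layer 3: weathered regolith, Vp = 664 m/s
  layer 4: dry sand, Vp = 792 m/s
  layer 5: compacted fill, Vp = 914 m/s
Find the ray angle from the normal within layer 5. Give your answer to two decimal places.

51.40°

Ray parameter p = sin 13.7° / 277 = 8.5501e-04 s/m.
sin θ_5 = p·V_5 = 8.5501e-04 × 914 = 0.7815.
θ_5 = arcsin 0.7815 = 51.40°.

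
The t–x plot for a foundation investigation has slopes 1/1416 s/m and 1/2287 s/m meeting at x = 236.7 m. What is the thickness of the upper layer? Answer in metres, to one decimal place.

h = (x_cross/2)·√((V₂−V₁)/(V₂+V₁)).
(V₂−V₁)/(V₂+V₁) = (2287−1416)/(2287+1416) = 0.2352; √ = 0.4850.
h = (236.7/2)·0.4850 = 57.40 m.

57.4 m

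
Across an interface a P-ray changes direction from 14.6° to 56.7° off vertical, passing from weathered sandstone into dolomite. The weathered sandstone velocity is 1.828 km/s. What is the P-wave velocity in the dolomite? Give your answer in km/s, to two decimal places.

6.06 km/s

Snell's law: sin 14.6°/V₁ = sin 56.7°/V₂.
V₂ = V₁·sin 56.7°/sin 14.6° = 1.828 × 3.3158 = 6.06 km/s.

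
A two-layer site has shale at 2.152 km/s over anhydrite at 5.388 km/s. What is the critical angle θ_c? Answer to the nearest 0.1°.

23.5°

Critical incidence: sin θ_c = V₁/V₂ = 2.152/5.388 = 0.3994.
θ_c = arcsin 0.3994 = 23.54°.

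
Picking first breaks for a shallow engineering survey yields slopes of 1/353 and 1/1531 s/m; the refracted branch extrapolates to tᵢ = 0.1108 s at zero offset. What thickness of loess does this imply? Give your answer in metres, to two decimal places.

20.10 m

h = tᵢ·V₁·V₂ / (2·√(V₂²−V₁²)).
√(V₂²−V₁²) = √(1531² − 353²) = 1489.7 m/s.
h = 0.1108 s × 353 × 1531 / (2 × 1489.7) = 20.10 m.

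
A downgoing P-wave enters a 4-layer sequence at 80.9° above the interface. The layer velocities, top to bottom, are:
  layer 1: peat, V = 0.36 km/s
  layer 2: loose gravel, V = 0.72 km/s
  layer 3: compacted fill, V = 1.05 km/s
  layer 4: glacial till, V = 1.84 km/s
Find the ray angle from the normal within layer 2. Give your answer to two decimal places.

From the normal: θ₁ = 90° − 80.9° = 9.1°.
Ray parameter p = sin 9.1° / 0.36 = 4.3933e-01 s/km.
sin θ_2 = p·V_2 = 4.3933e-01 × 0.72 = 0.3163.
θ_2 = 18.44° from the vertical.

18.44°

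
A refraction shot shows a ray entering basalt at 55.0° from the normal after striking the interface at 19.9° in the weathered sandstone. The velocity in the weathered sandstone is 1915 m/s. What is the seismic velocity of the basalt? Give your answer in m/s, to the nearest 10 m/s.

sin 19.9° = 0.3404; sin 55.0° = 0.8192.
V₂ = V₁·(sin θ₂/sin θ₁) = 1915·(0.8192/0.3404) = 4608.61 m/s.

4610 m/s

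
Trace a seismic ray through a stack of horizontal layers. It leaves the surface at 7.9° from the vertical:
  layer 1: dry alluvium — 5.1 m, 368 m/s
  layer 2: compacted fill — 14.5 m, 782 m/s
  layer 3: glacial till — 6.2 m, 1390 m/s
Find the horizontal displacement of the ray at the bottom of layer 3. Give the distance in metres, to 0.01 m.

p = sin θ₁/V₁ = sin 7.9°/368 = 3.7349e-04 s/m is conserved through the stack.
Layer 1: θ = 7.90°; offset = 5.1·tan 7.90° = 0.7077 m.
Layer 2: sin θ = p·782 = 0.2921 → θ = 16.98°; offset = 14.5·tan 16.98° = 4.4281 m.
Layer 3: sin θ = p·1390 = 0.5192 → θ = 31.28°; offset = 6.2·tan 31.28° = 3.7660 m.
Total horizontal offset = 8.9018 m.

8.90 m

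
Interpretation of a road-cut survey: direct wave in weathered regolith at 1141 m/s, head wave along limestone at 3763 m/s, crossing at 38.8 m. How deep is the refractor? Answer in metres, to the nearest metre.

x_cross = 2h·√((V₂+V₁)/(V₂−V₁)) → h = x_cross / (2·√((V₂+V₁)/(V₂−V₁))).
√((V₂+V₁)/(V₂−V₁)) = √((3763+1141)/(3763−1141)) = 1.3676.
h = 38.8 / (2·1.3676) = 14.19 m.

14 m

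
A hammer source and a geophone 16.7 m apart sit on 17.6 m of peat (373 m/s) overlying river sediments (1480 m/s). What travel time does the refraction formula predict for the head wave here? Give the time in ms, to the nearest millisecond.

103 ms

t = x/V₂ + 2h·√(V₂²−V₁²)/(V₁V₂).
√(V₂²−V₁²) = √(1480²−373²) = 1432.2 m/s; delay term = 2·17.6·1432.2/(373·1480) = 0.09132 s.
t = 16.7/1480 + 0.09132 = 0.10261 s.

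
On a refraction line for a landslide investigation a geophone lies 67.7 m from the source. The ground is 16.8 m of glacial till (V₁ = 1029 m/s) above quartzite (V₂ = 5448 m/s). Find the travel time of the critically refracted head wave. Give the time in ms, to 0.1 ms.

θ_c = arcsin(V₁/V₂) = arcsin(1029/5448) = 10.89°, cos θ_c = 0.9820.
Intercept time tᵢ = 2h cos θ_c / V₁ = 2·16.8·0.9820/1029 = 0.03207 s.
t = x/V₂ + tᵢ = 67.7/5448 + 0.03207 = 0.04449 s.

44.5 ms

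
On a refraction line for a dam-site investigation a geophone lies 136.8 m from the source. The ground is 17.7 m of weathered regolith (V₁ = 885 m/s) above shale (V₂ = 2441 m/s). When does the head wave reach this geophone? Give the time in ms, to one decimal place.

t = x/V₂ + 2h·√(V₂²−V₁²)/(V₁V₂).
√(V₂²−V₁²) = √(2441²−885²) = 2274.9 m/s; delay term = 2·17.7·2274.9/(885·2441) = 0.03728 s.
t = 136.8/2441 + 0.03728 = 0.09332 s.

93.3 ms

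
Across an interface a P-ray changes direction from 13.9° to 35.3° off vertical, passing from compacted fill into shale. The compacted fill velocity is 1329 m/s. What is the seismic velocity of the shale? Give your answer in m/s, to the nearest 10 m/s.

3200 m/s

sin 13.9° = 0.2402; sin 35.3° = 0.5779.
V₂ = V₁·(sin θ₂/sin θ₁) = 1329·(0.5779/0.2402) = 3196.85 m/s.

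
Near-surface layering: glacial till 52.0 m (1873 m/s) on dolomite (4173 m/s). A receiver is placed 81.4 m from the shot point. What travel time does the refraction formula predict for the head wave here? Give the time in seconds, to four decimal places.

θ_c = arcsin(V₁/V₂) = arcsin(1873/4173) = 26.67°, cos θ_c = 0.8936.
Intercept time tᵢ = 2h cos θ_c / V₁ = 2·52.0·0.8936/1873 = 0.04962 s.
t = x/V₂ + tᵢ = 81.4/4173 + 0.04962 = 0.06913 s.

0.0691 s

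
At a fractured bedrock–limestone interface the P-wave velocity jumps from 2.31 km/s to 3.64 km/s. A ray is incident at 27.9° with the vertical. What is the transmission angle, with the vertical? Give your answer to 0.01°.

sin θ₁/V₁ = sin θ₂/V₂ ⇒ sin θ₂ = 3.64·sin 27.9°/2.31 = 3.64·0.4679/2.31 = 0.7373.
θ₂ = sin⁻¹(0.7373) = 47.51° (from vertical).

47.51°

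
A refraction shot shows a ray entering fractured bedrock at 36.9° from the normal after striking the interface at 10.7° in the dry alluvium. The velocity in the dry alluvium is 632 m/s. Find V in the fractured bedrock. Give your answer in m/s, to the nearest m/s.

sin 10.7° = 0.1857; sin 36.9° = 0.6004.
V₂ = V₁·(sin θ₂/sin θ₁) = 632·(0.6004/0.1857) = 2043.80 m/s.

2044 m/s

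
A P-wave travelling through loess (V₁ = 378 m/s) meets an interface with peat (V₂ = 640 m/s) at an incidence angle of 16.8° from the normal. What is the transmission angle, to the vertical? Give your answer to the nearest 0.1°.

sin θ₁/V₁ = sin θ₂/V₂ ⇒ sin θ₂ = 640·sin 16.8°/378 = 640·0.2890/378 = 0.4894.
θ₂ = arcsin 0.4894 = 29.30° from the normal.

29.3°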